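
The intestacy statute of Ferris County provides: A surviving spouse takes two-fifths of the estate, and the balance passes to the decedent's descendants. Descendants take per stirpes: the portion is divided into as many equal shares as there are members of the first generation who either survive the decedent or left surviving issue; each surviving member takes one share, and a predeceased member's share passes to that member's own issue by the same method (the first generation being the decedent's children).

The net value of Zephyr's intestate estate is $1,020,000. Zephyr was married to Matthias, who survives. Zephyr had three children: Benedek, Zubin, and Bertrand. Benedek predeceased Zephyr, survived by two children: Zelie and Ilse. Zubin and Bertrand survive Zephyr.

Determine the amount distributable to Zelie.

Matthias takes two-fifths of $1,020,000 = $408,000. The remaining $612,000 passes to the descendants.
The descendants' portion ($612,000) is divided into 3 shares of $204,000: Zubin and Bertrand each take $204,000; Benedek's $204,000 share passes to Benedek's issue.
Benedek's share ($204,000) is divided into 2 shares of $102,000: Zelie and Ilse each take $102,000.

Zelie receives $102,000.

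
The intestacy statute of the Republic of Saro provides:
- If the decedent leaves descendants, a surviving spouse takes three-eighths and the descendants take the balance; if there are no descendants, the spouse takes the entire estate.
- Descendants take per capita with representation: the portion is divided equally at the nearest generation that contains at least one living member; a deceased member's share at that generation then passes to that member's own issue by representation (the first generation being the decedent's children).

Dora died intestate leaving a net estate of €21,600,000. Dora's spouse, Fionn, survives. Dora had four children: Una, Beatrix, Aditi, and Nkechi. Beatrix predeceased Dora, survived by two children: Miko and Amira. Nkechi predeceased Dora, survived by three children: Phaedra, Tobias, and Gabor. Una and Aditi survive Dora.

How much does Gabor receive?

Fionn takes three-eighths of €21,600,000 = €8,100,000. The remaining €13,500,000 passes to the descendants.
The descendants' portion (€13,500,000) is divided into 4 shares of €3,375,000: Una and Aditi each take €3,375,000; Beatrix's €3,375,000 share passes to Beatrix's issue; Nkechi's €3,375,000 share passes to Nkechi's issue.
Beatrix's share (€3,375,000) is divided into 2 shares of €1,687,500: Miko and Amira each take €1,687,500.
Nkechi's share (€3,375,000) is divided into 3 shares of €1,125,000: Phaedra, Tobias, and Gabor each take €1,125,000.

Gabor receives €1,125,000.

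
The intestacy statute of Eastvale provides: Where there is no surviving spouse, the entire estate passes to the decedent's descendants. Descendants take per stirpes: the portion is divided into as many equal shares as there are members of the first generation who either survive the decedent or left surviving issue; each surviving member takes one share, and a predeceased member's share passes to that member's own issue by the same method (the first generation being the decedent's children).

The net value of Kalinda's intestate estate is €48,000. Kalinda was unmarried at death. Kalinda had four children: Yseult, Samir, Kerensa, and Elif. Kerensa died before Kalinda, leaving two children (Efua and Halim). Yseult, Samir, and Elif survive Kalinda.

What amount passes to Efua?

The entire €48,000 passes to the descendants.
That amount (€48,000) is divided into 4 shares of €12,000: Yseult, Samir, and Elif each take €12,000; Kerensa's €12,000 share passes to Kerensa's issue.
Kerensa's share (€12,000) is divided into 2 shares of €6,000: Efua and Halim each take €6,000.

Efua receives €6,000.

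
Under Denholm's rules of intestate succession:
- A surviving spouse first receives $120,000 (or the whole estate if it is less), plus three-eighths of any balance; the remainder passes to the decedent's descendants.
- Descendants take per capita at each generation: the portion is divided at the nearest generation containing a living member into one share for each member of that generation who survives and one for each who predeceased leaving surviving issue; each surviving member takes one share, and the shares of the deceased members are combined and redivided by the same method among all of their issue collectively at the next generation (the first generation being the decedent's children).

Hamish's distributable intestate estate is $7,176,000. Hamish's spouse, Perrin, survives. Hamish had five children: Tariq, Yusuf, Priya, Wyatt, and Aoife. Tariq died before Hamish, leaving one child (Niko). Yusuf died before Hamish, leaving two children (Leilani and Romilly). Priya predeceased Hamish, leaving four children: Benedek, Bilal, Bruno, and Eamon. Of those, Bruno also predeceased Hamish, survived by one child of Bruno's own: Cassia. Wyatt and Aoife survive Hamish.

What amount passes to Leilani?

Leilani receives $378,000.

Perrin first takes $120,000, leaving a balance of $7,056,000. Perrin then takes three-eighths of the balance ($2,646,000), for a total of $2,766,000. The remaining $4,410,000 passes to the descendants.
The descendants' portion ($4,410,000) is divided at the children's generation into 5 shares of $882,000. Wyatt and Aoife each take $882,000. The 3 shares of the deceased (Tariq, Yusuf, and Priya) are combined into a pool of $2,646,000.
That pool ($2,646,000) is divided at the grandchildren's generation into 7 shares of $378,000. Niko, Leilani, Romilly, Benedek, Bilal, and Eamon each take $378,000. The remaining share for the deceased Bruno ($378,000) is carried to the next generation.
That pool ($378,000) passes entirely to Cassia, the sole taker at the great-grandchildren's generation.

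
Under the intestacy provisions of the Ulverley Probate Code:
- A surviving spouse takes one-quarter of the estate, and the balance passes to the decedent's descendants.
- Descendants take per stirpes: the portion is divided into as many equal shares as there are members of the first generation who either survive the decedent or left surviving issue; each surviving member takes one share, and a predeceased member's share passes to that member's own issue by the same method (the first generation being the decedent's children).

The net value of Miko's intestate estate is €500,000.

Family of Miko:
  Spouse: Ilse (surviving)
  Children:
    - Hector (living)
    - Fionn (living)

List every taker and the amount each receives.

Ilse: €125,000; Hector: €187,500; Fionn: €187,500

Ilse takes one-quarter of €500,000 = €125,000. The remaining €375,000 passes to the descendants.
The descendants' portion (€375,000) is divided into 2 shares of €187,500: Hector and Fionn each take €187,500.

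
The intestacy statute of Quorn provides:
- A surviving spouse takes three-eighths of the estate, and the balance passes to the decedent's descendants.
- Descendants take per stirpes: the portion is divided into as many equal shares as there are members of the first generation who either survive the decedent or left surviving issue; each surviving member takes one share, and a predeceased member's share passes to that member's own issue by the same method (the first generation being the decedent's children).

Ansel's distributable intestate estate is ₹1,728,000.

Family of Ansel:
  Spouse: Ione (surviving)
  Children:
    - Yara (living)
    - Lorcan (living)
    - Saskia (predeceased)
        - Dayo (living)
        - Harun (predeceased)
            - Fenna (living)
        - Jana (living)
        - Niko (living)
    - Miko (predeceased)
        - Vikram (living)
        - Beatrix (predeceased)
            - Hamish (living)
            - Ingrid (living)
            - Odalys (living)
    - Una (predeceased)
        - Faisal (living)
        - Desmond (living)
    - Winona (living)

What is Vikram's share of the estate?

Vikram receives ₹90,000.

Ione takes three-eighths of ₹1,728,000 = ₹648,000. The remaining ₹1,080,000 passes to the descendants.
The descendants' portion (₹1,080,000) is divided into 6 shares of ₹180,000: Yara, Lorcan, and Winona each take ₹180,000; Saskia's ₹180,000 share passes to Saskia's issue; Miko's ₹180,000 share passes to Miko's issue; Una's ₹180,000 share passes to Una's issue.
Saskia's share (₹180,000) is divided into 4 shares of ₹45,000: Dayo, Jana, and Niko each take ₹45,000; Harun's ₹45,000 share passes to Harun's issue.
Harun's share (₹45,000) passes entirely to Fenna.
Miko's share (₹180,000) is divided into 2 shares of ₹90,000: Vikram takes ₹90,000; Beatrix's ₹90,000 share passes to Beatrix's issue.
Beatrix's share (₹90,000) is divided into 3 shares of ₹30,000: Hamish, Ingrid, and Odalys each take ₹30,000.
Una's share (₹180,000) is divided into 2 shares of ₹90,000: Faisal and Desmond each take ₹90,000.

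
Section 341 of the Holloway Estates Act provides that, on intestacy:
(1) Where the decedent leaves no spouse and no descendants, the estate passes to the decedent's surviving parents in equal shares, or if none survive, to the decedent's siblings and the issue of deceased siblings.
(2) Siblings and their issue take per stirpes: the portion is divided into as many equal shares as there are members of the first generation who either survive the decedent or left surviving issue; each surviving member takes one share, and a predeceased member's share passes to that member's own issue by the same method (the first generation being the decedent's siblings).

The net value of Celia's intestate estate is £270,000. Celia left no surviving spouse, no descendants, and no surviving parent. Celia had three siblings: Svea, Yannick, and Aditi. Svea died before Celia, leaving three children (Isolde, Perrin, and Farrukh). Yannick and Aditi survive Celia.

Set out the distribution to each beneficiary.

The entire £270,000 passes to the siblings and their issue.
That amount (£270,000) is divided into 3 shares of £90,000: Yannick and Aditi each take £90,000; Svea's £90,000 share passes to Svea's issue.
Svea's share (£90,000) is divided into 3 shares of £30,000: Isolde, Perrin, and Farrukh each take £30,000.

Isolde: £30,000; Perrin: £30,000; Farrukh: £30,000; Yannick: £90,000; Aditi: £90,000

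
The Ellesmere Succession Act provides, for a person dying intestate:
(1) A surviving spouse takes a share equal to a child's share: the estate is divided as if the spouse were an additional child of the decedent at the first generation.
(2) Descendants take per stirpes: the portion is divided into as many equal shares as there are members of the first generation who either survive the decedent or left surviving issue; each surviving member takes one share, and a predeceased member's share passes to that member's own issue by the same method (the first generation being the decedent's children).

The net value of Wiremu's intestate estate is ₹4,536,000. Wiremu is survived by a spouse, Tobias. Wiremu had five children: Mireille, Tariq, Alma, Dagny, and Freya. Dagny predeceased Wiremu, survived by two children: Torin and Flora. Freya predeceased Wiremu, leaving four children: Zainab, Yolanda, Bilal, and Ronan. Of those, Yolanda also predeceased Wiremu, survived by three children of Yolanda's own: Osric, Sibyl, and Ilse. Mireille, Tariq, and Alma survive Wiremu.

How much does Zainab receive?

Zainab receives ₹189,000.

The spouse counts as an additional share at the children's level, so there are 6 primary shares of ₹756,000. Tobias takes one such share (₹756,000).
The children's combined portion (₹3,780,000) is divided into 5 shares of ₹756,000: Mireille, Tariq, and Alma each take ₹756,000; Dagny's ₹756,000 share passes to Dagny's issue; Freya's ₹756,000 share passes to Freya's issue.
Dagny's share (₹756,000) is divided into 2 shares of ₹378,000: Torin and Flora each take ₹378,000.
Freya's share (₹756,000) is divided into 4 shares of ₹189,000: Zainab, Bilal, and Ronan each take ₹189,000; Yolanda's ₹189,000 share passes to Yolanda's issue.
Yolanda's share (₹189,000) is divided into 3 shares of ₹63,000: Osric, Sibyl, and Ilse each take ₹63,000.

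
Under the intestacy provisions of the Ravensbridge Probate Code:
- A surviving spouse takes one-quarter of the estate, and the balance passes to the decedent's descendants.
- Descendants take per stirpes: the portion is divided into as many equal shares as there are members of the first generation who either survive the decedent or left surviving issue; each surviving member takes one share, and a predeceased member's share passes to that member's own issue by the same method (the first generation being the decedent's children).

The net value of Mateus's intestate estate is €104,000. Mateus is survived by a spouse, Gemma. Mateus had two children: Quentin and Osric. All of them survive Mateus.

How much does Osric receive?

Osric receives €39,000.

Gemma takes one-quarter of €104,000 = €26,000. The remaining €78,000 passes to the descendants.
The descendants' portion (€78,000) is divided into 2 shares of €39,000: Quentin and Osric each take €39,000.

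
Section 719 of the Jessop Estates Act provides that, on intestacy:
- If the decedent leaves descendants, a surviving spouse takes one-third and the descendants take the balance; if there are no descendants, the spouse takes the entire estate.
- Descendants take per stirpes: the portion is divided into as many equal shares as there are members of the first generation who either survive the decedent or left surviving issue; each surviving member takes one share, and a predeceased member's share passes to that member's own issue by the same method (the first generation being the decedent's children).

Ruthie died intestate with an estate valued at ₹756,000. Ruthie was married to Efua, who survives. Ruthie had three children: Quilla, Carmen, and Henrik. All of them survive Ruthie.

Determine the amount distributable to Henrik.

Henrik receives ₹168,000.

Efua takes one-third of ₹756,000 = ₹252,000. The remaining ₹504,000 passes to the descendants.
The descendants' portion (₹504,000) is divided into 3 shares of ₹168,000: Quilla, Carmen, and Henrik each take ₹168,000.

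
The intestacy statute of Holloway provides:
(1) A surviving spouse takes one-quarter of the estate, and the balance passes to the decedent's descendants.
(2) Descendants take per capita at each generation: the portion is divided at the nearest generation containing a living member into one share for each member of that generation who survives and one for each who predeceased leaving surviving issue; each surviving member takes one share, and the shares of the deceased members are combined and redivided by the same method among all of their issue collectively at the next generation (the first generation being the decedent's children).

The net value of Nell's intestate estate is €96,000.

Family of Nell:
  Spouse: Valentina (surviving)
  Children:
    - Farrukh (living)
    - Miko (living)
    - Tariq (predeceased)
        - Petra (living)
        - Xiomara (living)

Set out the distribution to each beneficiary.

Valentina takes one-quarter of €96,000 = €24,000. The remaining €72,000 passes to the descendants.
The descendants' portion (€72,000) is divided at the children's generation into 3 shares of €24,000. Farrukh and Miko each take €24,000. The remaining share for the deceased Tariq (€24,000) is carried to the next generation.
That pool (€24,000) is divided at the grandchildren's generation equally among Petra and Xiomara: €12,000 each.

Valentina: €24,000; Farrukh: €24,000; Miko: €24,000; Petra: €12,000; Xiomara: €12,000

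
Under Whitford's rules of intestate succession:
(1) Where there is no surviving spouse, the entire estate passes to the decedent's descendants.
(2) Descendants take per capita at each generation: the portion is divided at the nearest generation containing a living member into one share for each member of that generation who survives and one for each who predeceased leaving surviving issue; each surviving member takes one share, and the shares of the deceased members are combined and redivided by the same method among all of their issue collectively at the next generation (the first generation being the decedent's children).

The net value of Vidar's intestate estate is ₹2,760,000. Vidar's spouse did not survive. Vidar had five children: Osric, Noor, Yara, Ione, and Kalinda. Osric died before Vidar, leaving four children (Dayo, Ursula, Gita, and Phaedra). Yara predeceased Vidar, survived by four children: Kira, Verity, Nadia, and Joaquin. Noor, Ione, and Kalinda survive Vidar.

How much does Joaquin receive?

The entire ₹2,760,000 passes to the descendants.
That amount (₹2,760,000) is divided at the children's generation into 5 shares of ₹552,000. Noor, Ione, and Kalinda each take ₹552,000. The 2 shares of the deceased (Osric and Yara) are combined into a pool of ₹1,104,000.
That pool (₹1,104,000) is divided at the grandchildren's generation equally among Dayo, Ursula, Gita, Phaedra, Kira, Verity, Nadia, and Joaquin: ₹138,000 each.

Joaquin receives ₹138,000.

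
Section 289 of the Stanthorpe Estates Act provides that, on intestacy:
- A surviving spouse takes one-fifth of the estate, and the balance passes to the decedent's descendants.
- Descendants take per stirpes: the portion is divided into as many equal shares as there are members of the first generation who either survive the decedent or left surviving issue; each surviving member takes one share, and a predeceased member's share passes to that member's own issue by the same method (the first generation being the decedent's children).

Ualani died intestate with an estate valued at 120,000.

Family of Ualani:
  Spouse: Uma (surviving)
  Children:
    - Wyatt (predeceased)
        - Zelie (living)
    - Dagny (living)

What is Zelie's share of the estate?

Uma takes one-fifth of 120,000 = 24,000. The remaining 96,000 passes to the descendants.
The descendants' portion (96,000) is divided into 2 shares of 48,000: Dagny takes 48,000; Wyatt's 48,000 share passes to Wyatt's issue.
Wyatt's share (48,000) passes entirely to Zelie.

Zelie receives 48,000.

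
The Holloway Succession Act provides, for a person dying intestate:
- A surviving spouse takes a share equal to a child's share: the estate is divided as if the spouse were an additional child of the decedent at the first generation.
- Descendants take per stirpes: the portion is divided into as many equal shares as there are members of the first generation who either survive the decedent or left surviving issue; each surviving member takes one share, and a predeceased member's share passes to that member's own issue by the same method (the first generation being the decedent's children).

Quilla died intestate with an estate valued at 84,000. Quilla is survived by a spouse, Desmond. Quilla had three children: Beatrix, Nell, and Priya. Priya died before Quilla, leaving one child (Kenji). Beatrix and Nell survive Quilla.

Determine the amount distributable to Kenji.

The spouse counts as an additional share at the children's level, so there are 4 primary shares of 21,000. Desmond takes one such share (21,000).
The children's combined portion (63,000) is divided into 3 shares of 21,000: Beatrix and Nell each take 21,000; Priya's 21,000 share passes to Priya's issue.
Priya's share (21,000) passes entirely to Kenji.

Kenji receives 21,000.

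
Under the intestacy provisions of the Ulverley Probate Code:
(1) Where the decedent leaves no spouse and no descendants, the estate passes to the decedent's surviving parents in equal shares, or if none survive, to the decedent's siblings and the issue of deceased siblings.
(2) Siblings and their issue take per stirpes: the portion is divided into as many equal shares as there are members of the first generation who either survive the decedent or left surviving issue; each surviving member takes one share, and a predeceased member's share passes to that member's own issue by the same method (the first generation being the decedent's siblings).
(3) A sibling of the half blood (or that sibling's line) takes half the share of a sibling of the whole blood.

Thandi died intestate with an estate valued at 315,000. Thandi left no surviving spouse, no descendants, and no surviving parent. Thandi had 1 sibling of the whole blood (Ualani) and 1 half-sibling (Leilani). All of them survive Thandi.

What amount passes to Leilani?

Leilani receives 105,000.

The entire 315,000 passes to the siblings and their issue.
Counting each half-blood sibling's line as half a unit, there are 3/2 units in 315,000, so one unit is 210,000. Whole-blood lines (Ualani) take 210,000 each; half-blood lines (Leilani) take 105,000 each.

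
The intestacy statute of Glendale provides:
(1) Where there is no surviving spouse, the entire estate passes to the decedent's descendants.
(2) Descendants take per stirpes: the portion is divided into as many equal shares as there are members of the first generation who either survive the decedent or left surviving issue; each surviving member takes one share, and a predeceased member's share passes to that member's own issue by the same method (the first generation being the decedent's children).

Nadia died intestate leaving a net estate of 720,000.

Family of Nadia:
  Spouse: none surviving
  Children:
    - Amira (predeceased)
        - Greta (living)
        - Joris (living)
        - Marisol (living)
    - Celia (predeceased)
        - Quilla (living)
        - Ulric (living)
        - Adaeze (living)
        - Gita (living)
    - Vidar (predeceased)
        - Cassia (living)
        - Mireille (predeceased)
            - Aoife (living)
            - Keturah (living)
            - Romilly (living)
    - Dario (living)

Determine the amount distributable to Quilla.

The entire 720,000 passes to the descendants.
That amount (720,000) is divided into 4 shares of 180,000: Dario takes 180,000; Amira's 180,000 share passes to Amira's issue; Celia's 180,000 share passes to Celia's issue; Vidar's 180,000 share passes to Vidar's issue.
Amira's share (180,000) is divided into 3 shares of 60,000: Greta, Joris, and Marisol each take 60,000.
Celia's share (180,000) is divided into 4 shares of 45,000: Quilla, Ulric, Adaeze, and Gita each take 45,000.
Vidar's share (180,000) is divided into 2 shares of 90,000: Cassia takes 90,000; Mireille's 90,000 share passes to Mireille's issue.
Mireille's share (90,000) is divided into 3 shares of 30,000: Aoife, Keturah, and Romilly each take 30,000.

Quilla receives 45,000.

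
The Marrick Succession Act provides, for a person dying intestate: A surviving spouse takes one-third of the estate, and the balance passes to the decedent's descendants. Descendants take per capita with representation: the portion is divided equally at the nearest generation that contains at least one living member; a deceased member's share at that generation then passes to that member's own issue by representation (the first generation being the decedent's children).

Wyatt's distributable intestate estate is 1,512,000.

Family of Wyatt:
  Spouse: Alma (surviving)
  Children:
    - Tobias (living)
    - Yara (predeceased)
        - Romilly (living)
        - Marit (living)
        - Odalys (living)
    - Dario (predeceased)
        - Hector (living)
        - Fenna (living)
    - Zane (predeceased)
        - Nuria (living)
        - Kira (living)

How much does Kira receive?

Kira receives 126,000.

Alma takes one-third of 1,512,000 = 504,000. The remaining 1,008,000 passes to the descendants.
The descendants' portion (1,008,000) is divided into 4 shares of 252,000: Tobias takes 252,000; Yara's 252,000 share passes to Yara's issue; Dario's 252,000 share passes to Dario's issue; Zane's 252,000 share passes to Zane's issue.
Yara's share (252,000) is divided into 3 shares of 84,000: Romilly, Marit, and Odalys each take 84,000.
Dario's share (252,000) is divided into 2 shares of 126,000: Hector and Fenna each take 126,000.
Zane's share (252,000) is divided into 2 shares of 126,000: Nuria and Kira each take 126,000.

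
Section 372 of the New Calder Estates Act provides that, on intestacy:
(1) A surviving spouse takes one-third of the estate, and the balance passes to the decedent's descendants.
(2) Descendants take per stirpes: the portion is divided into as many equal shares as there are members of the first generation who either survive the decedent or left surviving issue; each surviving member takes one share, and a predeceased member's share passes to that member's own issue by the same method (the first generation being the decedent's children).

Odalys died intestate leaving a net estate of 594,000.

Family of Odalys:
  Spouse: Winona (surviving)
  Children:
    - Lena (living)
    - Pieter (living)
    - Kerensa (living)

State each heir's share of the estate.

Winona takes one-third of 594,000 = 198,000. The remaining 396,000 passes to the descendants.
The descendants' portion (396,000) is divided into 3 shares of 132,000: Lena, Pieter, and Kerensa each take 132,000.

Winona: 198,000; Lena: 132,000; Pieter: 132,000; Kerensa: 132,000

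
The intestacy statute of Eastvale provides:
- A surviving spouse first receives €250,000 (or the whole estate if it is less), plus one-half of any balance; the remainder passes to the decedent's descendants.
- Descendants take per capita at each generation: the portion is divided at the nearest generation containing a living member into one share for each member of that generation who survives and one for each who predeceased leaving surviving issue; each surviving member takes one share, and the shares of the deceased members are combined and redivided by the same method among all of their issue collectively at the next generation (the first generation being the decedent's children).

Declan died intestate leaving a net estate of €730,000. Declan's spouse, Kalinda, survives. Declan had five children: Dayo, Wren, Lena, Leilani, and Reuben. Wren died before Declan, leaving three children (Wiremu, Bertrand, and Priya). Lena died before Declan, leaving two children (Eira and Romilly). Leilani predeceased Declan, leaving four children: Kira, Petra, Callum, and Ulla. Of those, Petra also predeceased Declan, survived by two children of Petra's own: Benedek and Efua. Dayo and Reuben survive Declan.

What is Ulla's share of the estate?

Ulla receives €16,000.

Kalinda first takes €250,000, leaving a balance of €480,000. Kalinda then takes one-half of the balance (€240,000), for a total of €490,000. The remaining €240,000 passes to the descendants.
The descendants' portion (€240,000) is divided at the children's generation into 5 shares of €48,000. Dayo and Reuben each take €48,000. The 3 shares of the deceased (Wren, Lena, and Leilani) are combined into a pool of €144,000.
That pool (€144,000) is divided at the grandchildren's generation into 9 shares of €16,000. Wiremu, Bertrand, Priya, Eira, Romilly, Kira, Callum, and Ulla each take €16,000. The remaining share for the deceased Petra (€16,000) is carried to the next generation.
That pool (€16,000) is divided at the great-grandchildren's generation equally among Benedek and Efua: €8,000 each.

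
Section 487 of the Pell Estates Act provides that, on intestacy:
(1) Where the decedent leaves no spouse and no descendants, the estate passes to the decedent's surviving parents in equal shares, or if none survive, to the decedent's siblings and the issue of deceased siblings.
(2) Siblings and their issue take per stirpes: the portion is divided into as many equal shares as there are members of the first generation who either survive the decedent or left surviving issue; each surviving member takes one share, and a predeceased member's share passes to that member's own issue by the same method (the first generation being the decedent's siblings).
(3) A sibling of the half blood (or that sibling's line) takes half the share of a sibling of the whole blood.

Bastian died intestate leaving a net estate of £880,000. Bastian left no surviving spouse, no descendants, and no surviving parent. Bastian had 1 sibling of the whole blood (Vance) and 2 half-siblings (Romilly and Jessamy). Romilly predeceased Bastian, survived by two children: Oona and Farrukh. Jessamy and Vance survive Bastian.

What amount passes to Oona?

The entire £880,000 passes to the siblings and their issue.
Counting each half-blood sibling's line as half a unit, there are 2 units in £880,000, so one unit is £440,000. Whole-blood lines (Vance) take £440,000 each; half-blood lines (Romilly and Jessamy) take £220,000 each.
Romilly's share (£220,000) is divided into 2 shares of £110,000: Oona and Farrukh each take £110,000.

Oona receives £110,000.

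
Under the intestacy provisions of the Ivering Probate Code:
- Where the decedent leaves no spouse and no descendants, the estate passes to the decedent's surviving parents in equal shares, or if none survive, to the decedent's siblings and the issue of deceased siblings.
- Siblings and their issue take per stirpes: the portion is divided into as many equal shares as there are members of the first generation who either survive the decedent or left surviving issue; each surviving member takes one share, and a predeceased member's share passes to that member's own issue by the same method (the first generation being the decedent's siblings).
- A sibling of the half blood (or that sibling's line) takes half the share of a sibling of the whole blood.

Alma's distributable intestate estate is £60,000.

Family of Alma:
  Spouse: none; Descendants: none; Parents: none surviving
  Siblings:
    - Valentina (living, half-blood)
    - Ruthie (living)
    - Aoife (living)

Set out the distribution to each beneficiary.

Valentina: £12,000; Ruthie: £24,000; Aoife: £24,000

The entire £60,000 passes to the siblings and their issue.
Counting each half-blood sibling's line as half a unit, there are 5/2 units in £60,000, so one unit is £24,000. Whole-blood lines (Ruthie and Aoife) take £24,000 each; half-blood lines (Valentina) take £12,000 each.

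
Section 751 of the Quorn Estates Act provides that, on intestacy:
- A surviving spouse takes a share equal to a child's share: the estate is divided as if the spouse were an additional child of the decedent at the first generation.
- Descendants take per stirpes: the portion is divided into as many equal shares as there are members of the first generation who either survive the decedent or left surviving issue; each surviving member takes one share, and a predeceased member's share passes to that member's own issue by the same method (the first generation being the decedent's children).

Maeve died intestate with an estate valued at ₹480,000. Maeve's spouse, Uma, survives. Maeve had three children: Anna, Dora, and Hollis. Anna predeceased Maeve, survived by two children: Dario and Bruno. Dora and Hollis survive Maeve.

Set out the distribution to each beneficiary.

Uma: ₹120,000; Dario: ₹60,000; Bruno: ₹60,000; Dora: ₹120,000; Hollis: ₹120,000

The spouse counts as an additional share at the children's level, so there are 4 primary shares of ₹120,000. Uma takes one such share (₹120,000).
The children's combined portion (₹360,000) is divided into 3 shares of ₹120,000: Dora and Hollis each take ₹120,000; Anna's ₹120,000 share passes to Anna's issue.
Anna's share (₹120,000) is divided into 2 shares of ₹60,000: Dario and Bruno each take ₹60,000.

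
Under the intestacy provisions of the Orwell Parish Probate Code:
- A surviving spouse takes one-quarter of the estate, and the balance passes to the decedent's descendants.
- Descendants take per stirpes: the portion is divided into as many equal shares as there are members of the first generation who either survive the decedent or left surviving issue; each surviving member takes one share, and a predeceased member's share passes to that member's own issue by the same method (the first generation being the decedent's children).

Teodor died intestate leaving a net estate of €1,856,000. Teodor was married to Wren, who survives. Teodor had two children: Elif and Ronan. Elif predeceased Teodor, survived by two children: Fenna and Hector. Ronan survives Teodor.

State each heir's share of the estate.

Wren: €464,000; Fenna: €348,000; Hector: €348,000; Ronan: €696,000

Wren takes one-quarter of €1,856,000 = €464,000. The remaining €1,392,000 passes to the descendants.
The descendants' portion (€1,392,000) is divided into 2 shares of €696,000: Ronan takes €696,000; Elif's €696,000 share passes to Elif's issue.
Elif's share (€696,000) is divided into 2 shares of €348,000: Fenna and Hector each take €348,000.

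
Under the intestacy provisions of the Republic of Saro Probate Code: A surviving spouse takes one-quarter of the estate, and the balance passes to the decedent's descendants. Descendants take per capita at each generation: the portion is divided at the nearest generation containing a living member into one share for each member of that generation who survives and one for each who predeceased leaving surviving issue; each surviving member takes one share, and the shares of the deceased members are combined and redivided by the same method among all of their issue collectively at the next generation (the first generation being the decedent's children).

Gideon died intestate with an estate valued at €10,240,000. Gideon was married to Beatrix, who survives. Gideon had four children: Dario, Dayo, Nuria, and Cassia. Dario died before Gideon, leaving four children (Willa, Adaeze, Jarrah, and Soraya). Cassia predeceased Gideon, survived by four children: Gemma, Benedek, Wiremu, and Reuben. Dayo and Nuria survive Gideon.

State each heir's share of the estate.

Beatrix: €2,560,000; Willa: €480,000; Adaeze: €480,000; Jarrah: €480,000; Soraya: €480,000; Dayo: €1,920,000; Nuria: €1,920,000; Gemma: €480,000; Benedek: €480,000; Wiremu: €480,000; Reuben: €480,000

Beatrix takes one-quarter of €10,240,000 = €2,560,000. The remaining €7,680,000 passes to the descendants.
The descendants' portion (€7,680,000) is divided at the children's generation into 4 shares of €1,920,000. Dayo and Nuria each take €1,920,000. The 2 shares of the deceased (Dario and Cassia) are combined into a pool of €3,840,000.
That pool (€3,840,000) is divided at the grandchildren's generation equally among Willa, Adaeze, Jarrah, Soraya, Gemma, Benedek, Wiremu, and Reuben: €480,000 each.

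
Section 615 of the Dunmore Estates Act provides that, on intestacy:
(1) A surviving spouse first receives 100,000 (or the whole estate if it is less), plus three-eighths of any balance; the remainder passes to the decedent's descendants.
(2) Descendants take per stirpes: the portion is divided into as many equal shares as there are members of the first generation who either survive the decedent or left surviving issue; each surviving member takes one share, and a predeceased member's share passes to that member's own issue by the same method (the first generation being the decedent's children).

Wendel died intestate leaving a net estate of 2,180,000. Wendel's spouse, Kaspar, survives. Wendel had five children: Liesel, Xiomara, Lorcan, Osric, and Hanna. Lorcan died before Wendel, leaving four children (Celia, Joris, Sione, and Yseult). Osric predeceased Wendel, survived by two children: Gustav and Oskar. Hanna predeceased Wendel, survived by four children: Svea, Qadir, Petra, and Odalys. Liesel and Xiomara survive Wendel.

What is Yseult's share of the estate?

Kaspar first takes 100,000, leaving a balance of 2,080,000. Kaspar then takes three-eighths of the balance (780,000), for a total of 880,000. The remaining 1,300,000 passes to the descendants.
The descendants' portion (1,300,000) is divided into 5 shares of 260,000: Liesel and Xiomara each take 260,000; Lorcan's 260,000 share passes to Lorcan's issue; Osric's 260,000 share passes to Osric's issue; Hanna's 260,000 share passes to Hanna's issue.
Lorcan's share (260,000) is divided into 4 shares of 65,000: Celia, Joris, Sione, and Yseult each take 65,000.
Osric's share (260,000) is divided into 2 shares of 130,000: Gustav and Oskar each take 130,000.
Hanna's share (260,000) is divided into 4 shares of 65,000: Svea, Qadir, Petra, and Odalys each take 65,000.

Yseult receives 65,000.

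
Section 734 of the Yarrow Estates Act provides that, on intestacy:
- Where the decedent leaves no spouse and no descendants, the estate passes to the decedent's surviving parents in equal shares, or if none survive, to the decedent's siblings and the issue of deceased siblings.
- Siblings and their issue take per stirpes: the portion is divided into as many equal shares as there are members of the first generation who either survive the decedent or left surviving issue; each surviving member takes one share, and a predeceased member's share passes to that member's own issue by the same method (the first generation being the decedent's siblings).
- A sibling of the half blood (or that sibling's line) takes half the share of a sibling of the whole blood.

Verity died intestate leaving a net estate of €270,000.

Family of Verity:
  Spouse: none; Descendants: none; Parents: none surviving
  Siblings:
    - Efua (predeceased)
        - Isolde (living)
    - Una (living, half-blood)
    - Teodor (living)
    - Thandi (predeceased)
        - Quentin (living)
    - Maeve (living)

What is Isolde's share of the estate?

Isolde receives €60,000.

The entire €270,000 passes to the siblings and their issue.
Counting each half-blood sibling's line as half a unit, there are 9/2 units in €270,000, so one unit is €60,000. Whole-blood lines (Efua, Teodor, Thandi, and Maeve) take €60,000 each; half-blood lines (Una) take €30,000 each.
Efua's share (€60,000) passes entirely to Isolde.
Thandi's share (€60,000) passes entirely to Quentin.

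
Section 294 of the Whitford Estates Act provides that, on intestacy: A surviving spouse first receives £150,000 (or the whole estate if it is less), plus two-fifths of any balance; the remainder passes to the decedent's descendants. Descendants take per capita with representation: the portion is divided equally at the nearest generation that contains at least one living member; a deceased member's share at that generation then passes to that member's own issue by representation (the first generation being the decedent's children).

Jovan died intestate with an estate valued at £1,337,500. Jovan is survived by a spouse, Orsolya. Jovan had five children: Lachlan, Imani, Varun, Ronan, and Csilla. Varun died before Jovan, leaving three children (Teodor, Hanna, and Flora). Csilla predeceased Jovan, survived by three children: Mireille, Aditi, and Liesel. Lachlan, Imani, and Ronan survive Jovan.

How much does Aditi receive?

Aditi receives £47,500.

Orsolya first takes £150,000, leaving a balance of £1,187,500. Orsolya then takes two-fifths of the balance (£475,000), for a total of £625,000. The remaining £712,500 passes to the descendants.
The descendants' portion (£712,500) is divided into 5 shares of £142,500: Lachlan, Imani, and Ronan each take £142,500; Varun's £142,500 share passes to Varun's issue; Csilla's £142,500 share passes to Csilla's issue.
Varun's share (£142,500) is divided into 3 shares of £47,500: Teodor, Hanna, and Flora each take £47,500.
Csilla's share (£142,500) is divided into 3 shares of £47,500: Mireille, Aditi, and Liesel each take £47,500.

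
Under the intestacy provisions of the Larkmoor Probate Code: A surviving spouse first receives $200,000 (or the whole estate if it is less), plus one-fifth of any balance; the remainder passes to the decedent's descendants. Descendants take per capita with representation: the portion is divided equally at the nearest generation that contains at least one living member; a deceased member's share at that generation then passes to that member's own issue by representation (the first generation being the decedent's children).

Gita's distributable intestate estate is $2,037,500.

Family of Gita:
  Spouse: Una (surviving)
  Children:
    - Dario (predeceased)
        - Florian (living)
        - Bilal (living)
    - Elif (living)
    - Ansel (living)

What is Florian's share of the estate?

Una first takes $200,000, leaving a balance of $1,837,500. Una then takes one-fifth of the balance ($367,500), for a total of $567,500. The remaining $1,470,000 passes to the descendants.
The descendants' portion ($1,470,000) is divided into 3 shares of $490,000: Elif and Ansel each take $490,000; Dario's $490,000 share passes to Dario's issue.
Dario's share ($490,000) is divided into 2 shares of $245,000: Florian and Bilal each take $245,000.

Florian receives $245,000.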